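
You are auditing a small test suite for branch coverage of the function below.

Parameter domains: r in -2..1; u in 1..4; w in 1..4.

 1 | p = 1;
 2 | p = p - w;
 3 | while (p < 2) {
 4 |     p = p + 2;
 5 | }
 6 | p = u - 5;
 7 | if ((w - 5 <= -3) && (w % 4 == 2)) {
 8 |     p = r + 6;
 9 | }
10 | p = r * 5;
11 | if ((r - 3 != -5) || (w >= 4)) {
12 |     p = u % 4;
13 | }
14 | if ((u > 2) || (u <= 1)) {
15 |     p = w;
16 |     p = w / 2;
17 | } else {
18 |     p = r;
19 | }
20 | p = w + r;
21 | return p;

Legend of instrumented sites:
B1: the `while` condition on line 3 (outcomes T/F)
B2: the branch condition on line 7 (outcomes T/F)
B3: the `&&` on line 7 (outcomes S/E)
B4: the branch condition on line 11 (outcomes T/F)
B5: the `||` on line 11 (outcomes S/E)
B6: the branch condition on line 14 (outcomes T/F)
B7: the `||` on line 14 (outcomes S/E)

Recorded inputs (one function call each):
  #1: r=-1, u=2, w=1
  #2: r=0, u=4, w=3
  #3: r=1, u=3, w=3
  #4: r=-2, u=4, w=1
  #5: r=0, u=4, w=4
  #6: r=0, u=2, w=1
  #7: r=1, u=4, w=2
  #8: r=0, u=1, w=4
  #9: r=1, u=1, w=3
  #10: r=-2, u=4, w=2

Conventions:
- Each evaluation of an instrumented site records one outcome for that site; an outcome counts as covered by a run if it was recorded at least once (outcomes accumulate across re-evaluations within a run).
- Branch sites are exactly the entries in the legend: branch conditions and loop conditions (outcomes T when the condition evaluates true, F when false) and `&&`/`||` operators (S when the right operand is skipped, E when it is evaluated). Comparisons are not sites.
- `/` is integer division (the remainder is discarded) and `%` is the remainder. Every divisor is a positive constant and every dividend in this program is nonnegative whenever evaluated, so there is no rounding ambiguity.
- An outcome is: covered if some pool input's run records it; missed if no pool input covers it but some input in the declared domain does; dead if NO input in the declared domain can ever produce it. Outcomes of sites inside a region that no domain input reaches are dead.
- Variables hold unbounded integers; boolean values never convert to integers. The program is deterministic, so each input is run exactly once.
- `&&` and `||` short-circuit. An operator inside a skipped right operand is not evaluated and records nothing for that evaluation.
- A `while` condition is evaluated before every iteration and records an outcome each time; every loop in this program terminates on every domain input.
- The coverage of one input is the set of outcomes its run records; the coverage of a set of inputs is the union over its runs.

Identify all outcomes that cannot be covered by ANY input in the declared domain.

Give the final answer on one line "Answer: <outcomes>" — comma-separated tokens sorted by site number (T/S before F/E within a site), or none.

running all 64 domain inputs and tallying outcomes:
  reachable outcomes have witnesses, e.g. B1=T (e.g. r=-2, u=1, w=1), B1=F (e.g. r=-2, u=1, w=1), B2=T (e.g. r=-2, u=1, w=2), B2=F (e.g. r=-2, u=1, w=1)

Answer: none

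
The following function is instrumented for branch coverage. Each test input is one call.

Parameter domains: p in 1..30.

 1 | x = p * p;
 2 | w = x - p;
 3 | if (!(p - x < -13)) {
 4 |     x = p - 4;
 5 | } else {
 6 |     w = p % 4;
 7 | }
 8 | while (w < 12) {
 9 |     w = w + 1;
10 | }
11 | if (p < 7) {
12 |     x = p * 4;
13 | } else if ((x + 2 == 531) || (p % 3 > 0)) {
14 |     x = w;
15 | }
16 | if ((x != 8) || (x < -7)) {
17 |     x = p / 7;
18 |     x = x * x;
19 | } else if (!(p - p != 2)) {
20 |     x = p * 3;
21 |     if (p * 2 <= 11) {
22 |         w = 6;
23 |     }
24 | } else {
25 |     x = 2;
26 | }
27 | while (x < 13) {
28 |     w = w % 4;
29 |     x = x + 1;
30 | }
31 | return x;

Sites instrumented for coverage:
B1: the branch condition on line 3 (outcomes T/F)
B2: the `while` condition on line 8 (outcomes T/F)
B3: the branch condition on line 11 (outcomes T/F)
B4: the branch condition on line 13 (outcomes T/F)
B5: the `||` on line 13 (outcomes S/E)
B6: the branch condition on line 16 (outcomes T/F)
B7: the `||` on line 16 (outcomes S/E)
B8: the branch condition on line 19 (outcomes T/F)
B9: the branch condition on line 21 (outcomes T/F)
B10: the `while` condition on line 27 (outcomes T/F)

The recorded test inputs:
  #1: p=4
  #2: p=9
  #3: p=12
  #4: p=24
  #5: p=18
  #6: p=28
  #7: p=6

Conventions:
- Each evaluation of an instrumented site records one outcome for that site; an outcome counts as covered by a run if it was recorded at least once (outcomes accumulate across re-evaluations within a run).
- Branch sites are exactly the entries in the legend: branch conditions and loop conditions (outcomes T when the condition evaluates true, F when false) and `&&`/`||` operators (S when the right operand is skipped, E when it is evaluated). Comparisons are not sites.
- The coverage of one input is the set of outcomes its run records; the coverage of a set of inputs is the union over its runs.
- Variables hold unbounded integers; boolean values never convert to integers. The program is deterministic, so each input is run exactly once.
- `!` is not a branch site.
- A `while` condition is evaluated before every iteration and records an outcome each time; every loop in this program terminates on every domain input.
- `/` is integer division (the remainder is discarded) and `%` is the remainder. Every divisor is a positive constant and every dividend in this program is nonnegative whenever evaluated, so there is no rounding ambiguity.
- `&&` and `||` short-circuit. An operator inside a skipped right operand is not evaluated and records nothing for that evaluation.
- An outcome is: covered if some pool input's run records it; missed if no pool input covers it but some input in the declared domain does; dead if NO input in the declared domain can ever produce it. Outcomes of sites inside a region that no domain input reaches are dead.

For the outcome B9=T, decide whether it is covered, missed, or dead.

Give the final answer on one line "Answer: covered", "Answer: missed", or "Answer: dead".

no pool input records B9=T
checking all 30 inputs in the declared domain: B9=T is never recorded -> dead

Answer: dead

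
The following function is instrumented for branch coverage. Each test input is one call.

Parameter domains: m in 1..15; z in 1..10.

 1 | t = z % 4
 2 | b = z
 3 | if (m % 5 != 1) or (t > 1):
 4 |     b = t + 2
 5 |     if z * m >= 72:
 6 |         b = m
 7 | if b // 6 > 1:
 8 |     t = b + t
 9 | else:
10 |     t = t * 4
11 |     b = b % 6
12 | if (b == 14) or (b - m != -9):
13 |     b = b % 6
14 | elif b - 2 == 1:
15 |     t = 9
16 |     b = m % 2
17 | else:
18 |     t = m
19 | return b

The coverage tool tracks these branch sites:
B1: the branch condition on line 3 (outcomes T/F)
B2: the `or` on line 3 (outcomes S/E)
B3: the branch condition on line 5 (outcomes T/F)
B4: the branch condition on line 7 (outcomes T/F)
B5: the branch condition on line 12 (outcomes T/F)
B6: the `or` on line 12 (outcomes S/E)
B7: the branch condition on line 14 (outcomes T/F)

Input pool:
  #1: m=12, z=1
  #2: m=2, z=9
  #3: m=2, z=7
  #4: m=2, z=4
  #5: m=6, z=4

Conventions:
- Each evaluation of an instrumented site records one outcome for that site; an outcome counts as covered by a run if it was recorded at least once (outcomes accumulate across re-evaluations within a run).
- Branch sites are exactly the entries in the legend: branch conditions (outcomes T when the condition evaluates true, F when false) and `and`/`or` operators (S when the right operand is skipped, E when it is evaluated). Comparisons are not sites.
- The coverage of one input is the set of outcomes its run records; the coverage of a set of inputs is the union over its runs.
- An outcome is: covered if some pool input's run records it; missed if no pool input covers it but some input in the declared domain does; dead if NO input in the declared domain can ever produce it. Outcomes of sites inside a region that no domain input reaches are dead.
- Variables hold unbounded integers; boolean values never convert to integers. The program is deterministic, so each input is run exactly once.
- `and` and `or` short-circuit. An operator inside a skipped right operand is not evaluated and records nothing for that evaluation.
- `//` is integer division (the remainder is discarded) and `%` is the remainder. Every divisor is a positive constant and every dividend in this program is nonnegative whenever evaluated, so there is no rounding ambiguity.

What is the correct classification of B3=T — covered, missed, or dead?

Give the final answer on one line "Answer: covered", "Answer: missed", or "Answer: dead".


no pool input records B3=T
but domain input (m=8, z=9) does record it -> reachable, so missed
Answer: missed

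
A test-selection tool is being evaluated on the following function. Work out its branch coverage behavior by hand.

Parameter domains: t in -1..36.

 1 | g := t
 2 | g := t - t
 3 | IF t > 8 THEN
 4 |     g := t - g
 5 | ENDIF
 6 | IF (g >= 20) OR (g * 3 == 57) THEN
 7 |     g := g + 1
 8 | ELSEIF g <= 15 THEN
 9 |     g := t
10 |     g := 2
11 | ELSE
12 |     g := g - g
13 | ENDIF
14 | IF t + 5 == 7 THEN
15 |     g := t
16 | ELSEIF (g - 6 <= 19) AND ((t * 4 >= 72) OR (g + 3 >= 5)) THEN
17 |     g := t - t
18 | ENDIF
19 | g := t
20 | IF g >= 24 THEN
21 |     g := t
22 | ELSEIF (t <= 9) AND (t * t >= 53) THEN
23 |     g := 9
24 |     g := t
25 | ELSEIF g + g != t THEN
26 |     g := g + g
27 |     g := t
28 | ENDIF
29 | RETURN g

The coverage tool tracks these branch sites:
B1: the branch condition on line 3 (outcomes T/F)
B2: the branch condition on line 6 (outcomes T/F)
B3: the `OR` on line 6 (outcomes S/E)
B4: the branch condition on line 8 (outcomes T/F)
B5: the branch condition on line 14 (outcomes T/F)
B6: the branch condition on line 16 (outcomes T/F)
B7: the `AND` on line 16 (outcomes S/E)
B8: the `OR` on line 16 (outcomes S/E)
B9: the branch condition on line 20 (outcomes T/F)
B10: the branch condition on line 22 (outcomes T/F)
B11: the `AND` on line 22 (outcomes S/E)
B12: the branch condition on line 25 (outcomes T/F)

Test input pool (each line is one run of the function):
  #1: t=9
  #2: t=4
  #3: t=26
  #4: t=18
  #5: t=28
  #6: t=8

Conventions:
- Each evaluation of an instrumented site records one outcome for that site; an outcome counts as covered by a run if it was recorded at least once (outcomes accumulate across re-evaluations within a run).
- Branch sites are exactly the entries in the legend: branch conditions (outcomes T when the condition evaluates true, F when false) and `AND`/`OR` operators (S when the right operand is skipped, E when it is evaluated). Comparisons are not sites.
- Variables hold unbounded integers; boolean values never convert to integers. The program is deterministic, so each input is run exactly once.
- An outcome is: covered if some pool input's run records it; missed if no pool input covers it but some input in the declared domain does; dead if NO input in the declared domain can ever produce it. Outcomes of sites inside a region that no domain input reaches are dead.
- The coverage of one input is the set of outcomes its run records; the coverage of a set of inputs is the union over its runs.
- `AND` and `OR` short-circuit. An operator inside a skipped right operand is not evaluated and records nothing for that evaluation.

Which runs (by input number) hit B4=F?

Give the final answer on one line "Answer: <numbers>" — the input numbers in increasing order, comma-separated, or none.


input #1 (t=9): never hits B4=F
input #2 (t=4): never hits B4=F
input #3 (t=26): never hits B4=F
input #4 (t=18): hits B4=F
input #5 (t=28): never hits B4=F
input #6 (t=8): never hits B4=F
Answer: 4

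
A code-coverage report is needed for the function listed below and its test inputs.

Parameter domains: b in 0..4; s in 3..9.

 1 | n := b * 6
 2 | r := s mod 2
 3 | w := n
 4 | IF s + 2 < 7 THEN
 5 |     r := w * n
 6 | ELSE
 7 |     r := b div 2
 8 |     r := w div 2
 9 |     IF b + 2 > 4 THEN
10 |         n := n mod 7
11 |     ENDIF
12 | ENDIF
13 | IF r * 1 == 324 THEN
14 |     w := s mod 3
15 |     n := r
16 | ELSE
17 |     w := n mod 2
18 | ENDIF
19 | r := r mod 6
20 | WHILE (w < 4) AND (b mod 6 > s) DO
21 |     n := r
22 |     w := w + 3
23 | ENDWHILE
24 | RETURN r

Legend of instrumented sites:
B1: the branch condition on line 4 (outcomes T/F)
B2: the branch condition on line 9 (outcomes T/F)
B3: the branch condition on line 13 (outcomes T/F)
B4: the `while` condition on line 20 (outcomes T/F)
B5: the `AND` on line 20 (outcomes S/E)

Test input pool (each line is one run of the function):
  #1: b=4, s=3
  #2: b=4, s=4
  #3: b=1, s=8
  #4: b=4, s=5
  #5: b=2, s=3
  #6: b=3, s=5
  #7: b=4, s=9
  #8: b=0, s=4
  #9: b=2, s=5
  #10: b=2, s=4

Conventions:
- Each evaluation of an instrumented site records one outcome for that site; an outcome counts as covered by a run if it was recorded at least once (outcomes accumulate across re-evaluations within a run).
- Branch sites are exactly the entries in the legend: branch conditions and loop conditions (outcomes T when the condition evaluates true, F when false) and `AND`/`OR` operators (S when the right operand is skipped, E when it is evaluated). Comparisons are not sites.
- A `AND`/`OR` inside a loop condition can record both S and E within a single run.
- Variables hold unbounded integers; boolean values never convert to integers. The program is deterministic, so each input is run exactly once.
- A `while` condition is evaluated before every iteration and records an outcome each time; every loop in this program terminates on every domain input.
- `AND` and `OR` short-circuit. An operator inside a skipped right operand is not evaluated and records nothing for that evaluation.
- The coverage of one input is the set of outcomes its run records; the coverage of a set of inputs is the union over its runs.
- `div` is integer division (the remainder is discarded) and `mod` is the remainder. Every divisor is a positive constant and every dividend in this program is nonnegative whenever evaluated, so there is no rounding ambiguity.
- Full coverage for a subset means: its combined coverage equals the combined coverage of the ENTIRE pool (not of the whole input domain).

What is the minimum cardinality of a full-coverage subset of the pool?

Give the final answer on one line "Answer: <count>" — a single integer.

test 1 (b=4, s=3) fires B1->T, B3->F, B5->E, B4->T, B5->E, B4->T, B5->S, B4->F; hits B1=T, B3=F, B4=T, B4=F, B5=S, B5=E
test 2 (b=4, s=4) fires B1->T, B3->F, B5->E, B4->F; hits B1=T, B3=F, B4=F, B5=E
test 3 (b=1, s=8) fires B1->F, B2->F, B3->F, B5->E, B4->F; hits B1=F, B2=F, B3=F, B4=F, B5=E
test 4 (b=4, s=5) fires B1->F, B2->T, B3->F, B5->E, B4->F; hits B1=F, B2=T, B3=F, B4=F, B5=E
test 5 (b=2, s=3) fires B1->T, B3->F, B5->E, B4->F; hits B1=T, B3=F, B4=F, B5=E
test 6 (b=3, s=5) fires B1->F, B2->T, B3->F, B5->E, B4->F; hits B1=F, B2=T, B3=F, B4=F, B5=E
test 7 (b=4, s=9) fires B1->F, B2->T, B3->F, B5->E, B4->F; hits B1=F, B2=T, B3=F, B4=F, B5=E
test 8 (b=0, s=4) fires B1->T, B3->F, B5->E, B4->F; hits B1=T, B3=F, B4=F, B5=E
test 9 (b=2, s=5) fires B1->F, B2->F, B3->F, B5->E, B4->F; hits B1=F, B2=F, B3=F, B4=F, B5=E
test 10 (b=2, s=4) fires B1->T, B3->F, B5->E, B4->F; hits B1=T, B3=F, B4=F, B5=E
pool-wide coverage (9 outcomes): B1=T, B1=F, B2=T, B2=F, B3=F, B4=T, B4=F, B5=S, B5=E
size 1 is not enough: best union over all size-1 subsets is 6/9
size 2 is not enough: best union over all size-2 subsets is 8/9
at size 3, {1, 3, 4} reaches all 9 outcomes; every lexicographically earlier size-3 subset fails

Answer: 3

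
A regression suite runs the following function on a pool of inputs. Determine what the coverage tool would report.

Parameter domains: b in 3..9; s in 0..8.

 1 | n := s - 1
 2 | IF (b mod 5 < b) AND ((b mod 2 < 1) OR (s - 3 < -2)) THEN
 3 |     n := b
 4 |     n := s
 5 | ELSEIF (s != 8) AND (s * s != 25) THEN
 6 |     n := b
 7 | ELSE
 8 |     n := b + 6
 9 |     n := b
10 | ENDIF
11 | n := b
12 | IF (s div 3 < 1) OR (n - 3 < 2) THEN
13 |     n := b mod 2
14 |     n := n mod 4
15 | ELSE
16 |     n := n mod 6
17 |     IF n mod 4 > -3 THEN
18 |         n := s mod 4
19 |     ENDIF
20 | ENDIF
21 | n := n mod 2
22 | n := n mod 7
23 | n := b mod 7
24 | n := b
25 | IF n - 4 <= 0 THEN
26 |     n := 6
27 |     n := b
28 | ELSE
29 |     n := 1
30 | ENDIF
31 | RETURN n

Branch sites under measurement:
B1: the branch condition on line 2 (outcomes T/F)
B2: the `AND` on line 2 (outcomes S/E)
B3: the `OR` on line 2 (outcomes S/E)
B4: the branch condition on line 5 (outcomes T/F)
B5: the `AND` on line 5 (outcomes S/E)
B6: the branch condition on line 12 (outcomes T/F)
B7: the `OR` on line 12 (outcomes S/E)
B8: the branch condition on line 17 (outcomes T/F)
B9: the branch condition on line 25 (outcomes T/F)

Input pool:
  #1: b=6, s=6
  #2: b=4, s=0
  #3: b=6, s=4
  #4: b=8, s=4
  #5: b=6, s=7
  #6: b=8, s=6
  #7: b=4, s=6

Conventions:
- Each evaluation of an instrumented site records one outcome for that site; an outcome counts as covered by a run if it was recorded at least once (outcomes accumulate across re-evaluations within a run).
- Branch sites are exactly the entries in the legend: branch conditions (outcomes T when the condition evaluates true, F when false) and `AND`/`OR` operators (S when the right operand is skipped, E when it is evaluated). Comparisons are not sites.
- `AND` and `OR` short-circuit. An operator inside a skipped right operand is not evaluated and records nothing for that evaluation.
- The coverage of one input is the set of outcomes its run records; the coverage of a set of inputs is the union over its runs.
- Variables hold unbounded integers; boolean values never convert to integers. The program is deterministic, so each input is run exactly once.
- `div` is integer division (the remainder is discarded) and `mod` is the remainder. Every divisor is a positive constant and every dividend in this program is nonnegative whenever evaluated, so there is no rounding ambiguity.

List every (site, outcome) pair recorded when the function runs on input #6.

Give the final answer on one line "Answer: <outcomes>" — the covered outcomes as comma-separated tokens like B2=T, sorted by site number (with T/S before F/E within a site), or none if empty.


Tracing the run of input #6 (b=8, s=6):
  B2->E, B3->S, B1->T, B7->E, B6->F, B8->T, B9->F
as a set, this run covers: B1=T, B2=E, B3=S, B6=F, B7=E, B8=T, B9=F
Answer: B1=T, B2=E, B3=S, B6=F, B7=E, B8=T, B9=F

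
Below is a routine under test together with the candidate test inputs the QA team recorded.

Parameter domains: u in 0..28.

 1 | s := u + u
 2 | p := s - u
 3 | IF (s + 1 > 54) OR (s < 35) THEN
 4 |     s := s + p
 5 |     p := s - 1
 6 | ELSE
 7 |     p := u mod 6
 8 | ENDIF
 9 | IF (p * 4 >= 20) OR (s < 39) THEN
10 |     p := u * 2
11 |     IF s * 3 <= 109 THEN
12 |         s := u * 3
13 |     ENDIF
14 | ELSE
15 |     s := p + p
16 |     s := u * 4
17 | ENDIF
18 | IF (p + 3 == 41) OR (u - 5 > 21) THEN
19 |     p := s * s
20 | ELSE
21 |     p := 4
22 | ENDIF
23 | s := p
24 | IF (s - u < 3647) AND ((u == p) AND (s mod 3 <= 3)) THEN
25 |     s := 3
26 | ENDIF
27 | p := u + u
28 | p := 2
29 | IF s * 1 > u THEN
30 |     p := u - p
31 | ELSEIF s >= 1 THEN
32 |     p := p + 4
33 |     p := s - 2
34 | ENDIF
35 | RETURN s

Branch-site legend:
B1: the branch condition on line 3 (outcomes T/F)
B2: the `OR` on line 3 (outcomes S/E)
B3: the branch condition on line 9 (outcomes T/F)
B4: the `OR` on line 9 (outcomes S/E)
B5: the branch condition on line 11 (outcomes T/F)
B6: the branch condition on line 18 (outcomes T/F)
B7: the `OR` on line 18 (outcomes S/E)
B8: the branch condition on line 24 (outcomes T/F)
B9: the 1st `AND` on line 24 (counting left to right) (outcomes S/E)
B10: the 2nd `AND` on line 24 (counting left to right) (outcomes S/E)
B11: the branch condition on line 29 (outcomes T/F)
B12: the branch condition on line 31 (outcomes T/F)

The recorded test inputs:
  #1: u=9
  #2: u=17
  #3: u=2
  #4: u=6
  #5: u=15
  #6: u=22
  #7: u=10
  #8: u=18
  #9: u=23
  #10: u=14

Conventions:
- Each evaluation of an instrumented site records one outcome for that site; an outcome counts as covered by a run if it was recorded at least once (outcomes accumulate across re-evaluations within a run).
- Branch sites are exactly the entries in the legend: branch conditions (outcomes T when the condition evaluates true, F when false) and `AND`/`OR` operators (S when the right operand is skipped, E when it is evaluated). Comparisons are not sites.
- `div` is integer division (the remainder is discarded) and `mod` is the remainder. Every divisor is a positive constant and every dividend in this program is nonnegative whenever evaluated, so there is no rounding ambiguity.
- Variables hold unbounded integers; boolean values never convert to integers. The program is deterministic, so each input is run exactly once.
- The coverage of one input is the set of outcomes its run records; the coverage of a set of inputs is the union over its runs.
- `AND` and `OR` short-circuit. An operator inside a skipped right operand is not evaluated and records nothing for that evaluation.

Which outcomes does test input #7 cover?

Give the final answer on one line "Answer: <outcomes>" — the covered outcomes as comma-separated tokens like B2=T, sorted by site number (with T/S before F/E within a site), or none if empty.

Tracing the run of input #7 (u=10):
  B2->E, B1->T, B4->S, B3->T, B5->T, B7->E, B6->F, B9->E, B10->S, B8->F
  B11->F, B12->T
collecting distinct outcomes: B1=T, B2=E, B3=T, B4=S, B5=T, B6=F, B7=E, B8=F, B9=E, B10=S, B11=F, B12=T

Answer: B1=T, B2=E, B3=T, B4=S, B5=T, B6=F, B7=E, B8=F, B9=E, B10=S, B11=F, B12=T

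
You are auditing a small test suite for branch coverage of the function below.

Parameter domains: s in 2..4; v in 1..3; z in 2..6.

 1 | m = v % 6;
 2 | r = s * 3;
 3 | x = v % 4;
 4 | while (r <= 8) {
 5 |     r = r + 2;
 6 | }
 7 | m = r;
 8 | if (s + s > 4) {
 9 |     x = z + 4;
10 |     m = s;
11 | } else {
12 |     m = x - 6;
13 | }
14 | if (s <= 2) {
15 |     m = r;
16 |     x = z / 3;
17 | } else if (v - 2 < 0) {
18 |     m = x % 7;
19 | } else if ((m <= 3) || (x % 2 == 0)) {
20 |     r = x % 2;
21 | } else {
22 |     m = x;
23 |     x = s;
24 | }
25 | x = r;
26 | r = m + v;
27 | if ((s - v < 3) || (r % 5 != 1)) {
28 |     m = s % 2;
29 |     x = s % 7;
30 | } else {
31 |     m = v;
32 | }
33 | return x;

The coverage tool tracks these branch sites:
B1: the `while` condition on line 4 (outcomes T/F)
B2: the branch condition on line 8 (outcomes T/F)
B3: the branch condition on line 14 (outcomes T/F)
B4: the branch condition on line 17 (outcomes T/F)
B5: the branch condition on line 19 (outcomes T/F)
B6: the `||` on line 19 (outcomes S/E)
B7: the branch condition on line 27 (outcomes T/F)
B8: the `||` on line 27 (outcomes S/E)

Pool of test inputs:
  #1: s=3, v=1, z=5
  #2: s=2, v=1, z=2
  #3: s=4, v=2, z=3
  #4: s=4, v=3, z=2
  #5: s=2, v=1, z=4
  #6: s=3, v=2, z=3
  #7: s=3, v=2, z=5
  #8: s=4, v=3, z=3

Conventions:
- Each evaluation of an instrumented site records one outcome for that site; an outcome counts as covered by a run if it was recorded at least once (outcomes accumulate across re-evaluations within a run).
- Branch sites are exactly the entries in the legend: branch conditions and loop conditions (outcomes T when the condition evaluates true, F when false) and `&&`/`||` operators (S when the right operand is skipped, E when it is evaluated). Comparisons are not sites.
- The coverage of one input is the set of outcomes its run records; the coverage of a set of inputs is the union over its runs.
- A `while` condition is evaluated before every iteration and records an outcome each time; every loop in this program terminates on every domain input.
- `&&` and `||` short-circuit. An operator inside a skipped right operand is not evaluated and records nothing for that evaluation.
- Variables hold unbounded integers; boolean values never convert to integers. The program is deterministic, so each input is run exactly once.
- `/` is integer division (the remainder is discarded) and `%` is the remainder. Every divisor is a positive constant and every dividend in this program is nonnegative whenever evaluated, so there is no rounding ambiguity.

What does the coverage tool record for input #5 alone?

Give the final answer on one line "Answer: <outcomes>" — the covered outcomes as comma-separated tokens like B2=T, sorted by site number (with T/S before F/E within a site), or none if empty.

Tracing the run of input #5 (s=2, v=1, z=4):
  B1->T, B1->T, B1->F, B2->F, B3->T, B8->S, B7->T
distinct outcomes covered: B1=T, B1=F, B2=F, B3=T, B7=T, B8=S

Answer: B1=T, B1=F, B2=F, B3=T, B7=T, B8=S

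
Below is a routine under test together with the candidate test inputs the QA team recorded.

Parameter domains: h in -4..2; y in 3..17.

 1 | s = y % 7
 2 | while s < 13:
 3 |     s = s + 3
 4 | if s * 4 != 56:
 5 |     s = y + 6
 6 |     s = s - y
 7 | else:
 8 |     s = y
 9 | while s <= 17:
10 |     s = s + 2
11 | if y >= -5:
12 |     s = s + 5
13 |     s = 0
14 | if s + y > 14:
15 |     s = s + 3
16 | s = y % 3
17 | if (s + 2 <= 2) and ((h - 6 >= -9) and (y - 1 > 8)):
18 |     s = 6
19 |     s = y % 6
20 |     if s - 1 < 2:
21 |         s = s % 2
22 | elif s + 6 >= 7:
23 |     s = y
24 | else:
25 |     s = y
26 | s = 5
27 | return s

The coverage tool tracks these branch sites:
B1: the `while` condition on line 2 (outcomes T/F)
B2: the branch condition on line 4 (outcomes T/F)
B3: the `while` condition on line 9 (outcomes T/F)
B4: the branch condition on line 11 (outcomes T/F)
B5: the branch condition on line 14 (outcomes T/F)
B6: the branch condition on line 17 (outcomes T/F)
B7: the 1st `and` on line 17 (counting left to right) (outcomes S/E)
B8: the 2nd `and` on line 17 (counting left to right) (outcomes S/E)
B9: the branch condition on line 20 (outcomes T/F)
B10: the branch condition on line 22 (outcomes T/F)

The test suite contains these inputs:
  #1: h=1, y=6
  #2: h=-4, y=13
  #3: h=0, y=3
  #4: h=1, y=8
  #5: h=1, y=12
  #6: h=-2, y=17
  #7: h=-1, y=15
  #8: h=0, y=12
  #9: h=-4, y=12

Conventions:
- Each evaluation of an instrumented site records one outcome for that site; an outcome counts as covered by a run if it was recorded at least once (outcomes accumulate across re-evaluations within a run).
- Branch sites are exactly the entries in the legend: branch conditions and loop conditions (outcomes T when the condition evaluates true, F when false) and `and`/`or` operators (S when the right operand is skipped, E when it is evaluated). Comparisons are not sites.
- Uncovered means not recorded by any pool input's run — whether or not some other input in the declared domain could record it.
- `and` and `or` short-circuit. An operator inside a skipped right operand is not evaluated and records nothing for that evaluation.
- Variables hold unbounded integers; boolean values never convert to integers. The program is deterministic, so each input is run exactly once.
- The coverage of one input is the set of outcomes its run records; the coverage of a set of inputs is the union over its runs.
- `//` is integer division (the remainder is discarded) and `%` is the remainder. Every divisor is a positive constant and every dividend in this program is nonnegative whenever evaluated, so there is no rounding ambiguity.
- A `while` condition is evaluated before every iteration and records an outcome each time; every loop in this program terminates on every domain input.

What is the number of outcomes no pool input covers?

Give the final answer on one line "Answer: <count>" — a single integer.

input #1 (h=1, y=6): covers B1=T, B1=F, B2=T, B3=T, B3=F, B4=T, B5=F, B6=F, B7=E, B8=E, B10=F
input #2 (h=-4, y=13): covers B1=T, B1=F, B2=T, B3=T, B3=F, B4=T, B5=F, B6=F, B7=S, B10=T
input #3 (h=0, y=3): covers B1=T, B1=F, B2=T, B3=T, B3=F, B4=T, B5=F, B6=F, B7=E, B8=E, B10=F
input #4 (h=1, y=8): covers B1=T, B1=F, B2=T, B3=T, B3=F, B4=T, B5=F, B6=F, B7=S, B10=T
input #5 (h=1, y=12): covers B1=T, B1=F, B2=F, B3=T, B3=F, B4=T, B5=F, B6=T, B7=E, B8=E, B9=T
input #6 (h=-2, y=17): covers B1=T, B1=F, B2=T, B3=T, B3=F, B4=T, B5=T, B6=F, B7=S, B10=T
input #7 (h=-1, y=15): covers B1=T, B1=F, B2=T, B3=T, B3=F, B4=T, B5=T, B6=T, B7=E, B8=E, B9=F
input #8 (h=0, y=12): covers B1=T, B1=F, B2=F, B3=T, B3=F, B4=T, B5=F, B6=T, B7=E, B8=E, B9=T
input #9 (h=-4, y=12): covers B1=T, B1=F, B2=F, B3=T, B3=F, B4=T, B5=F, B6=F, B7=E, B8=S, B10=F
union over the pool: B1=T, B1=F, B2=T, B2=F, B3=T, B3=F, B4=T, B5=T, B5=F, B6=T, B6=F, B7=S, B7=E, B8=S, B8=E, B9=T, B9=F, B10=T, B10=F
uncovered (1 of 20): B4=F

Answer: 1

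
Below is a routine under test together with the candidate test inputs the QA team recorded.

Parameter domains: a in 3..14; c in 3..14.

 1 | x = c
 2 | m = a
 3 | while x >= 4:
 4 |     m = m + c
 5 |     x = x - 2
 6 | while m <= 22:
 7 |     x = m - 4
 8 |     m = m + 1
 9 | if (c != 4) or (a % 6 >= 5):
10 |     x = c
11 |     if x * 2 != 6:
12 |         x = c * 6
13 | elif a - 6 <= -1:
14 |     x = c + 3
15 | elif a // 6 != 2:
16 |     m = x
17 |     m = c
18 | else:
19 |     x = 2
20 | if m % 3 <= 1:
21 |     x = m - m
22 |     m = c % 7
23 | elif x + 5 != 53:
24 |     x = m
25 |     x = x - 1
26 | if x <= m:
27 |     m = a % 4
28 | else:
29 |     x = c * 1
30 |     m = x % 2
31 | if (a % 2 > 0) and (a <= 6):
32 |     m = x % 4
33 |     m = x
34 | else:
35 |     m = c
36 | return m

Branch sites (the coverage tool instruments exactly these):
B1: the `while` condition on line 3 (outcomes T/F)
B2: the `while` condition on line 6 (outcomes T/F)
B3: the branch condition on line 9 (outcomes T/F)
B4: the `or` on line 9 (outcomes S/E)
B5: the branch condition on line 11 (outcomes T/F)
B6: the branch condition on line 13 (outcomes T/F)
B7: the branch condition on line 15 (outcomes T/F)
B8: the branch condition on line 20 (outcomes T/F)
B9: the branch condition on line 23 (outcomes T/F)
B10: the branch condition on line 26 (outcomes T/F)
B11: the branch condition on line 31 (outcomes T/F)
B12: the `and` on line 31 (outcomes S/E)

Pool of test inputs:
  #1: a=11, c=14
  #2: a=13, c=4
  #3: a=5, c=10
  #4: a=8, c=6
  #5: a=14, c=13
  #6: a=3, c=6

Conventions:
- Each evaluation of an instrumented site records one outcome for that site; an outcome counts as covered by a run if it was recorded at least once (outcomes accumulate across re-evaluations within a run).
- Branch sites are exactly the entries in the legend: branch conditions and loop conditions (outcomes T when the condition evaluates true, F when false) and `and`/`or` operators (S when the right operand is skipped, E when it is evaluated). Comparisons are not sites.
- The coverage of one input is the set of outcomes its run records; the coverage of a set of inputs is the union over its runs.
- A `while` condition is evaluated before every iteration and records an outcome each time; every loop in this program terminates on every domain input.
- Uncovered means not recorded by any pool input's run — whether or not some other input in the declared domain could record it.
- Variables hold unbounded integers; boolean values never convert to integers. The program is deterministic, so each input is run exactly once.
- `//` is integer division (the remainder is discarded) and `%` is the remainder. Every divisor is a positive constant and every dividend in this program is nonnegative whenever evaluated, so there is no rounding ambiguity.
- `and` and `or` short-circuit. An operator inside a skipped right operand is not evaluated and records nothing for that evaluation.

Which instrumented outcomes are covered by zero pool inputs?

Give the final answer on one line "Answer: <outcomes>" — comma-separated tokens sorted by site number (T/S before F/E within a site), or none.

input #1, a=11, c=14: events B1->T, B1->T, B1->T, B1->T, B1->T, B1->T, B1->F, B2->F, B4->S, B3->T, B5->T, B8->F, B9->T, B10->T, ...; outcomes B1=T, B1=F, B2=F, B3=T, B4=S, B5=T, B8=F, B9=T, B10=T, B11=F, B12=E
input #2, a=13, c=4: events B1->T, B1->F, B2->T, B2->T, B2->T, B2->T, B2->T, B2->T, B2->F, B4->E, B3->F, B6->F, B7->F, B8->F, ...; outcomes B1=T, B1=F, B2=T, B2=F, B3=F, B4=E, B6=F, B7=F, B8=F, B9=T, B10=T, B11=F, B12=E
input #3, a=5, c=10: events B1->T, B1->T, B1->T, B1->T, B1->F, B2->F, B4->S, B3->T, B5->T, B8->T, B10->T, B12->E, B11->T; outcomes B1=T, B1=F, B2=F, B3=T, B4=S, B5=T, B8=T, B10=T, B11=T, B12=E
input #4, a=8, c=6: events B1->T, B1->T, B1->F, B2->T, B2->T, B2->T, B2->F, B4->S, B3->T, B5->T, B8->F, B9->T, B10->T, B12->S, ...; outcomes B1=T, B1=F, B2=T, B2=F, B3=T, B4=S, B5=T, B8=F, B9=T, B10=T, B11=F, B12=S
input #5, a=14, c=13: events B1->T, B1->T, B1->T, B1->T, B1->T, B1->F, B2->F, B4->S, B3->T, B5->T, B8->T, B10->T, B12->S, B11->F; outcomes B1=T, B1=F, B2=F, B3=T, B4=S, B5=T, B8=T, B10=T, B11=F, B12=S
input #6, a=3, c=6: events B1->T, B1->T, B1->F, B2->T, B2->T, B2->T, B2->T, B2->T, B2->T, B2->T, B2->T, B2->F, B4->S, B3->T, ...; outcomes B1=T, B1=F, B2=T, B2=F, B3=T, B4=S, B5=T, B8=F, B9=T, B10=T, B11=T, B12=E
union over the pool: B1=T, B1=F, B2=T, B2=F, B3=T, B3=F, B4=S, B4=E, B5=T, B6=F, B7=F, B8=T, B8=F, B9=T, B10=T, B11=T, B11=F, B12=S, B12=E
uncovered (5 of 24): B5=F, B6=T, B7=T, B9=F, B10=F

Answer: B5=F, B6=T, B7=T, B9=F, B10=F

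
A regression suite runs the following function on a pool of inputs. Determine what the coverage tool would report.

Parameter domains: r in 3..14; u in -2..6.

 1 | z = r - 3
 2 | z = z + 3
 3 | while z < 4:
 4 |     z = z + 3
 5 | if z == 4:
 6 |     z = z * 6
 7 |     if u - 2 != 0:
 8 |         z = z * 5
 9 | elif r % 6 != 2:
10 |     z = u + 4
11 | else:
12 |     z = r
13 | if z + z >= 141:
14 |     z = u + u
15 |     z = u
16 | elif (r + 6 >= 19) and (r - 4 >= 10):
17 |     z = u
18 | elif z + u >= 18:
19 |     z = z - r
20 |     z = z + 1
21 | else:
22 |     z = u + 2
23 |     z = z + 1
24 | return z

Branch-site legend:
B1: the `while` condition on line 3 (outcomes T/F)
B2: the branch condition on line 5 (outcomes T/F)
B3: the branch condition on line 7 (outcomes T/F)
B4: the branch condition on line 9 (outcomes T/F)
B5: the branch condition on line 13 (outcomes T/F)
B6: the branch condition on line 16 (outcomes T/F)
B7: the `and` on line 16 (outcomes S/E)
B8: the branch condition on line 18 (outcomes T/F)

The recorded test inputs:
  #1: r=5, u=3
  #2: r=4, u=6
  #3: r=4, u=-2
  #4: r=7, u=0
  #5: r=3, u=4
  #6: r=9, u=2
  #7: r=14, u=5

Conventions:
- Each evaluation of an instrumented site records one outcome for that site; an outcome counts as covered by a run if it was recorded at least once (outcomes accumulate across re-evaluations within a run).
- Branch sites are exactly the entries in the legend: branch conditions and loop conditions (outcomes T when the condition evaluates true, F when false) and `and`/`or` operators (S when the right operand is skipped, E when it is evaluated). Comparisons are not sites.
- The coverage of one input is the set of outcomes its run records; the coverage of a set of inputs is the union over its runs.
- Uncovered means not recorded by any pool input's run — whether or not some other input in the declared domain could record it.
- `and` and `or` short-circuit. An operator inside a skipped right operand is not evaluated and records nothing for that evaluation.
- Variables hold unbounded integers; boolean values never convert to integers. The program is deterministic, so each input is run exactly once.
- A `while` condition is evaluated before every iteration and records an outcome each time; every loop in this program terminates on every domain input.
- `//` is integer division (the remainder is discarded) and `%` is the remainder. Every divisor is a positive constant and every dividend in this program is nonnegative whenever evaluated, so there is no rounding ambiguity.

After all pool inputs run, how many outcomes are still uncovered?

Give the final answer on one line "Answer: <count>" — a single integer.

run #1 (r=5, u=3) runs B1->F, B2->F, B4->T, B5->F, B7->S, B6->F, B8->F; records B1=F, B2=F, B4=T, B5=F, B6=F, B7=S, B8=F
run #2 (r=4, u=6) runs B1->F, B2->T, B3->T, B5->T; records B1=F, B2=T, B3=T, B5=T
run #3 (r=4, u=-2) runs B1->F, B2->T, B3->T, B5->T; records B1=F, B2=T, B3=T, B5=T
run #4 (r=7, u=0) runs B1->F, B2->F, B4->T, B5->F, B7->S, B6->F, B8->F; records B1=F, B2=F, B4=T, B5=F, B6=F, B7=S, B8=F
run #5 (r=3, u=4) runs B1->T, B1->F, B2->F, B4->T, B5->F, B7->S, B6->F, B8->F; records B1=T, B1=F, B2=F, B4=T, B5=F, B6=F, B7=S, B8=F
run #6 (r=9, u=2) runs B1->F, B2->F, B4->T, B5->F, B7->S, B6->F, B8->F; records B1=F, B2=F, B4=T, B5=F, B6=F, B7=S, B8=F
run #7 (r=14, u=5) runs B1->F, B2->F, B4->F, B5->F, B7->E, B6->T; records B1=F, B2=F, B4=F, B5=F, B6=T, B7=E
union over the pool: B1=T, B1=F, B2=T, B2=F, B3=T, B4=T, B4=F, B5=T, B5=F, B6=T, B6=F, B7=S, B7=E, B8=F
uncovered (2 of 16): B3=F, B8=T

Answer: 2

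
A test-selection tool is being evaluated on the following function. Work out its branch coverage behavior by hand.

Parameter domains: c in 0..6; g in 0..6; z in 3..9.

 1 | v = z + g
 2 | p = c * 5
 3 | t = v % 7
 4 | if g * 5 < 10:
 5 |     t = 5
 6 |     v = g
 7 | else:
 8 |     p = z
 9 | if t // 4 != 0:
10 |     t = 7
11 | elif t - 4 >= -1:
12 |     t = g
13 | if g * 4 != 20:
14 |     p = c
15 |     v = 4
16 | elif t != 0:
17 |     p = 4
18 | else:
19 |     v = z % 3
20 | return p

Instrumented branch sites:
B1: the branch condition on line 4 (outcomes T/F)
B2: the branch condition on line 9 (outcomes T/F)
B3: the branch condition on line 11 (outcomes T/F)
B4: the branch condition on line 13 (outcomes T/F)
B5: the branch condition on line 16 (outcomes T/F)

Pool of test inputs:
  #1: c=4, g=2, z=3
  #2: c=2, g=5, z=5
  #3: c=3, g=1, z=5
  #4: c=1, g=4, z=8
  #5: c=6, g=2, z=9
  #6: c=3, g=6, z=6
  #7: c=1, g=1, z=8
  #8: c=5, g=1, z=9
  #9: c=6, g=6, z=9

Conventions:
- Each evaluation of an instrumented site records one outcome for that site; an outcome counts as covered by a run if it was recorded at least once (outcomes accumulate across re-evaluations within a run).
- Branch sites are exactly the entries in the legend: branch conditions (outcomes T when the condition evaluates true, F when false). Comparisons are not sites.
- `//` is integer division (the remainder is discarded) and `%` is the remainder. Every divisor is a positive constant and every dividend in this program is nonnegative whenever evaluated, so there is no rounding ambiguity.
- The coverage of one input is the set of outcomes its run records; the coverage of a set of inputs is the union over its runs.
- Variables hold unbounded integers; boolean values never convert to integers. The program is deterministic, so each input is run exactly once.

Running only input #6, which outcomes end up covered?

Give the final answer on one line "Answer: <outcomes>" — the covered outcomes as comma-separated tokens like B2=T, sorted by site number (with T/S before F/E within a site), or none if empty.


Event log for input #6 (c=3, g=6, z=6):
  B1->F, B2->T, B4->T
deduplicating events, the covered set is: B1=F, B2=T, B4=T
Answer: B1=F, B2=T, B4=T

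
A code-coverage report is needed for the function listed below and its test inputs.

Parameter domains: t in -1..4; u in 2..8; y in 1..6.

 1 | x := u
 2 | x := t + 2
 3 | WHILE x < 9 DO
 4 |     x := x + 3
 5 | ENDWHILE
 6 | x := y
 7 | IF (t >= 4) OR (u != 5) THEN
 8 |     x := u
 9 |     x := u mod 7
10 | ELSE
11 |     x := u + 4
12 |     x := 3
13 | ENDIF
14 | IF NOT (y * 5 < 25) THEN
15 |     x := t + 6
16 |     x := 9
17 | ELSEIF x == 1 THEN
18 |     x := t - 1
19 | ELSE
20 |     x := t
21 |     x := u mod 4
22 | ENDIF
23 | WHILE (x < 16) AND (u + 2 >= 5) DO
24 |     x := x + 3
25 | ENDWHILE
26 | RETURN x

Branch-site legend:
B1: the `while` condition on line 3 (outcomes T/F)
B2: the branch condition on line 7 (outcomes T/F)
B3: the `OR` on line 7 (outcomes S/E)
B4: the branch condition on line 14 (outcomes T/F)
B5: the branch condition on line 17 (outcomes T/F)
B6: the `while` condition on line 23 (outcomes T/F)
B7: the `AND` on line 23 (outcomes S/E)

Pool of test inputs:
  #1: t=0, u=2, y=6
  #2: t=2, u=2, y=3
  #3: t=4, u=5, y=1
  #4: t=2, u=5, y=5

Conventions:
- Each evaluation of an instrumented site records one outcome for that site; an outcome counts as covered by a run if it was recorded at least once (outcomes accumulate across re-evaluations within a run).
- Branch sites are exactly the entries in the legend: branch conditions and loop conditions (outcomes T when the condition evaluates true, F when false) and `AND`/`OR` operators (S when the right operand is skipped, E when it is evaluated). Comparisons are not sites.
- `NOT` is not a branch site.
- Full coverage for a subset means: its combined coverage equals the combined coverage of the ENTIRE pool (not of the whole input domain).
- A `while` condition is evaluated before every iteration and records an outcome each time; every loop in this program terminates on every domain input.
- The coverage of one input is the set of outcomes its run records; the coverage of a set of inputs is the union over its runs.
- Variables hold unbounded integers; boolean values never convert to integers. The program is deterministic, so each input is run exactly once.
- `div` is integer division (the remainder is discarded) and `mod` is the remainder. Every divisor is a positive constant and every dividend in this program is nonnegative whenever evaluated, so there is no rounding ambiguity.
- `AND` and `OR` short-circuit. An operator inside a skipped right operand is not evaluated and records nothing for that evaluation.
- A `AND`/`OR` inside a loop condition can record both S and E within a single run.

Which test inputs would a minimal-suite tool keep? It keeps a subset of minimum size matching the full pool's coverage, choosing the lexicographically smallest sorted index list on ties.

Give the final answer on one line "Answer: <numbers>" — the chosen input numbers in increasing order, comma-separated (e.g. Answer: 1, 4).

input #1 (t=0, u=2, y=6): events B1->T, B1->T, B1->T, B1->F, B3->E, B2->T, B4->T, B7->E, B6->F; covers B1=T, B1=F, B2=T, B3=E, B4=T, B6=F, B7=E
input #2 (t=2, u=2, y=3): events B1->T, B1->T, B1->F, B3->E, B2->T, B4->F, B5->F, B7->E, B6->F; covers B1=T, B1=F, B2=T, B3=E, B4=F, B5=F, B6=F, B7=E
input #3 (t=4, u=5, y=1): events B1->T, B1->F, B3->S, B2->T, B4->F, B5->F, B7->E, B6->T, B7->E, B6->T, B7->E, B6->T, B7->E, B6->T, ...; covers B1=T, B1=F, B2=T, B3=S, B4=F, B5=F, B6=T, B6=F, B7=S, B7=E
input #4 (t=2, u=5, y=5): events B1->T, B1->T, B1->F, B3->E, B2->F, B4->T, B7->E, B6->T, B7->E, B6->T, B7->E, B6->T, B7->S, B6->F; covers B1=T, B1=F, B2=F, B3=E, B4=T, B6=T, B6=F, B7=S, B7=E
union over all inputs: B1=T, B1=F, B2=T, B2=F, B3=S, B3=E, B4=T, B4=F, B5=F, B6=T, B6=F, B7=S, B7=E (13 outcomes)
no size-1 subset reaches all 13 outcomes (best union: 10/13)
size 2: inputs {3, 4} cover all 13 outcomes, and no lexicographically smaller subset of this size does

Answer: 3, 4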